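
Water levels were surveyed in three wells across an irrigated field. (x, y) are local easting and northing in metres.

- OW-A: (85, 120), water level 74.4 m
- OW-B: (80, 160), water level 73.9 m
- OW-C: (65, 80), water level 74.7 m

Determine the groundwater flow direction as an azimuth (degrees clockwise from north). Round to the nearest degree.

325°

With h = a·x + b·y + c and OW-A as origin, the differences give:
  (-5)·a + 40·b = -0.5
  (-20)·a + (-40)·b = +0.3
Eliminate b (×(-40) and ×40, subtract): 1000·a = 8.00 → a = ∂h/∂x = +0.008000
Back-substitute: b = ∂h/∂y = -0.01150.
Flow direction (−∇h) has components (-0.008000 E, +0.01150 N).
Azimuth = atan2(E, N) = atan2(-0.008000, +0.01150) = 325.2° ≈ 325°.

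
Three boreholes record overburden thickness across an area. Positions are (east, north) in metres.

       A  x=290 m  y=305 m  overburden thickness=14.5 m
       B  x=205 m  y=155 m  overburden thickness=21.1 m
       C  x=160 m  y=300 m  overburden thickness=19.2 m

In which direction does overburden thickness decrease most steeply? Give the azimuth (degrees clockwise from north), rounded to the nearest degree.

With d = a·x + b·y + c and A as origin, the differences give:
  (-85)·a + (-150)·b = +6.6
  (-130)·a + (-5)·b = +4.7
Eliminate b (×(-5) and ×(-150), subtract): -19075·a = 672.00 → a = ∂d/∂x = -0.03523
Back-substitute: b = ∂d/∂y = -0.02404.
Steepest decrease is along −∇f: components (+0.03523 E, +0.02404 N).
Azimuth = atan2(+0.03523, +0.02404) = 55.7° ≈ 056°.

056°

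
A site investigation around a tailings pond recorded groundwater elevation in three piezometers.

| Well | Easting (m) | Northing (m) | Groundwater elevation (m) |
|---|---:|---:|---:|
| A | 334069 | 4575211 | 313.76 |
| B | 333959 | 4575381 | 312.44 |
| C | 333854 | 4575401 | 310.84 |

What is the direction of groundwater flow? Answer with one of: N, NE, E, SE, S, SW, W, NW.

Taking A as reference: B−A = (-110, 170, -1.32); C−A = (-215, 190, -2.92).
Determinant of the coordinate differences = (-110)·190 − (-215)·170 = 15650.
∂h/∂x = [(-1.32)·190 − (-2.92)·170] / 15650 = +0.01569
∂h/∂y = [(-110)·(-2.92) − (-215)·(-1.32)] / 15650 = +0.002390
Flow = −∇h = (-0.01569 east, -0.002390 north), which points west.

W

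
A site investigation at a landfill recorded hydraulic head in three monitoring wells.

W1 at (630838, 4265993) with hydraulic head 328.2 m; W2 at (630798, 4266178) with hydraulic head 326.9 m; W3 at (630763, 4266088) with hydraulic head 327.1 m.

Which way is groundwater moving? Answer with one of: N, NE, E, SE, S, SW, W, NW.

Differences from W1: to W2 (Δx, Δy, Δh) = (-40, 185, -1.3); to W3 = (-75, 95, -1.1).
Solve a·Δx + b·Δy = Δh: det = (-40)·95 − (-75)·185 = 10075.
∂h/∂x = [(-1.3)·95 − (-1.1)·185] / 10075 = +0.007940
∂h/∂y = [(-40)·(-1.1) − (-75)·(-1.3)] / 10075 = -0.005310
Flow = −∇h = (-0.007940 east, +0.005310 north), which points northwest.

NW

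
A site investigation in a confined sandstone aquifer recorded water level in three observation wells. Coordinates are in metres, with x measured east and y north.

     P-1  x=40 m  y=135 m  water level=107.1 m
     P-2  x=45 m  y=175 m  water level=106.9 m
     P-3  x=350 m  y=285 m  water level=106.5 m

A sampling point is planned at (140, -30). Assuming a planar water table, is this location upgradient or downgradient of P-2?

upgradient

With h = a·x + b·y + c and P-1 as origin, the differences give:
  5·a + 40·b = -0.2
  310·a + 150·b = -0.6
Eliminate b (×150 and ×40, subtract): -11650·a = -6.00 → a = ∂h/∂x = +0.0005150
Back-substitute: b = ∂h/∂y = -0.005064.
Head at (140, -30) = 107.1 + (+0.0005150)·(100) + (-0.005064)·(-165) = 107.99 m.
That is higher than the 106.9 m at P-2, so the point is upgradient.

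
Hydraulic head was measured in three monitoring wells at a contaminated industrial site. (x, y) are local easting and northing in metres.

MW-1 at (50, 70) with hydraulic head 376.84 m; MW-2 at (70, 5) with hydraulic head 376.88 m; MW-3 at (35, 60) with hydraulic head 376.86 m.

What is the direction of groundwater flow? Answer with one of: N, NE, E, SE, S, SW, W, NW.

NE

Taking MW-1 as reference: MW-2−MW-1 = (20, -65, +0.04); MW-3−MW-1 = (-15, -10, +0.02).
Determinant of the coordinate differences = 20·(-10) − (-15)·(-65) = -1175.
∂h/∂x = [(+0.04)·(-10) − (+0.02)·(-65)] / -1175 = -0.0007660
∂h/∂y = [20·(+0.02) − (-15)·(+0.04)] / -1175 = -0.0008511
Flow = −∇h = (+0.0007660 east, +0.0008511 north), which points northeast.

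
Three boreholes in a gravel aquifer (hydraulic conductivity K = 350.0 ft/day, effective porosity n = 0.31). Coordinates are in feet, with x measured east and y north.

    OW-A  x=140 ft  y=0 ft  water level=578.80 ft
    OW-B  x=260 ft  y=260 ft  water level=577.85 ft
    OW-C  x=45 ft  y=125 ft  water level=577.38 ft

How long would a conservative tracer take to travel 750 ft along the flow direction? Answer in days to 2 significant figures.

With h = a·x + b·y + c and OW-A as origin, the differences give:
  120·a + 260·b = -0.95
  (-95)·a + 125·b = -1.42
Eliminate b (×125 and ×260, subtract): 39700·a = 250.450 → a = ∂h/∂x = +0.006309
Back-substitute: b = ∂h/∂y = -0.006565.
|∇h| = √(0.006309² + -0.006565²) = 0.009105
Seepage velocity v = K·i/n = 350.0 × 0.009105 / 0.31 = 10.28 ft/day.
t = 750 / 10.28 = 72.96 days.

73 days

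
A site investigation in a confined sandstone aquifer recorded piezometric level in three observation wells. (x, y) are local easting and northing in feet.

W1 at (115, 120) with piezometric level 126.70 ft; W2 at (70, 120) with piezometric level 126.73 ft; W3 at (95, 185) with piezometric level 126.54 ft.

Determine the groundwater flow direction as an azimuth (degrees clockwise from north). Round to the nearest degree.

014°

With h = a·x + b·y + c and W1 as origin, the differences give:
  (-45)·a + 0·b = +0.03
  (-20)·a + 65·b = -0.16
Eliminate b (×65 and ×0, subtract): -2925·a = 1.950 → a = ∂h/∂x = -0.0006667
Back-substitute: b = ∂h/∂y = -0.002667.
Flow direction (−∇h) has components (+0.0006667 E, +0.002667 N).
Azimuth = atan2(E, N) = atan2(+0.0006667, +0.002667) = 14.0° ≈ 014°.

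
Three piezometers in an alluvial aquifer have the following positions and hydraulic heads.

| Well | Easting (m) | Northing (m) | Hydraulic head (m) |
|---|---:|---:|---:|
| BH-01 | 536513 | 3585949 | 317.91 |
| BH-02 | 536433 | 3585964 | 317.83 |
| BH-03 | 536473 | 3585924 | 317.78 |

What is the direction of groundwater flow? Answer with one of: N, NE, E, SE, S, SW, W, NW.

Taking BH-01 as reference: BH-02−BH-01 = (-80, 15, -0.08); BH-03−BH-01 = (-40, -25, -0.13).
Determinant of the coordinate differences = (-80)·(-25) − (-40)·15 = 2600.
∂h/∂x = [(-0.08)·(-25) − (-0.13)·15] / 2600 = +0.001519
∂h/∂y = [(-80)·(-0.13) − (-40)·(-0.08)] / 2600 = +0.002769
Flow = −∇h = (-0.001519 east, -0.002769 north), which points southwest.

SW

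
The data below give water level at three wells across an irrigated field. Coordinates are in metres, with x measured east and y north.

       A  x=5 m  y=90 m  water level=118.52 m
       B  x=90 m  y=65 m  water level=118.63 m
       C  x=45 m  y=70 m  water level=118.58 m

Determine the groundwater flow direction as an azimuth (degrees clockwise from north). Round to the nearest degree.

315°

Taking A as reference: B−A = (85, -25, +0.11); C−A = (40, -20, +0.06).
Solve a·Δx + b·Δy = Δh: det = 85·(-20) − 40·(-25) = -700.
∂h/∂x = [(+0.11)·(-20) − (+0.06)·(-25)] / -700 = +0.0010000
∂h/∂y = [85·(+0.06) − 40·(+0.11)] / -700 = -0.001000
Flow direction (−∇h) has components (-0.0010000 E, +0.001000 N).
Azimuth = atan2(E, N) = atan2(-0.0010000, +0.001000) = 315.0° ≈ 315°.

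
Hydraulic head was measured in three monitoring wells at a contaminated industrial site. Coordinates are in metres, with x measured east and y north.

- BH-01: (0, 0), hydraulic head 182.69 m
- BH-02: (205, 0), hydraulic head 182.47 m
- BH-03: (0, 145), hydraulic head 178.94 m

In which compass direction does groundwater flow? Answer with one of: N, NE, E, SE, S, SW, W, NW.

N

∂h/∂x = (182.47 − 182.69) / (205 − 0) = -0.001073
∂h/∂y = (178.94 − 182.69) / (145 − 0) = -0.02586
Flow = −∇h = (+0.001073 east, +0.02586 north), which points north.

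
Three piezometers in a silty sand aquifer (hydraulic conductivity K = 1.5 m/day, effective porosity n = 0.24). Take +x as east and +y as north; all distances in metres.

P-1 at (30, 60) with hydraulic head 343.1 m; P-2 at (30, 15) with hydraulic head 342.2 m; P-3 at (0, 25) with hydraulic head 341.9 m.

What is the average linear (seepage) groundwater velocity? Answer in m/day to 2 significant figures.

Taking P-1 as reference: P-2−P-1 = (0, -45, -0.9); P-3−P-1 = (-30, -35, -1.2).
Solve a·Δx + b·Δy = Δh: det = 0·(-35) − (-30)·(-45) = -1350.
∂h/∂x = [(-0.9)·(-35) − (-1.2)·(-45)] / -1350 = +0.01667
∂h/∂y = [0·(-1.2) − (-30)·(-0.9)] / -1350 = +0.02000
|∇h| = √(0.01667² + 0.02000²) = 0.02604
Seepage velocity v = K·i/n = 1.5 × 0.02604 / 0.24 = 0.1628 m/day.

0.16 m/day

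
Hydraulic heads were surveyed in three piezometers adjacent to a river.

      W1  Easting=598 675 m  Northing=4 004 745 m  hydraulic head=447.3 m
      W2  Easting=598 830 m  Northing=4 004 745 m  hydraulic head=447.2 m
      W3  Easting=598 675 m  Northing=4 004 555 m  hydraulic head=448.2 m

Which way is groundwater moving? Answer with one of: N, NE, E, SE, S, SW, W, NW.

∂h/∂x = (447.2 − 447.3) / (598830 − 598675) = -0.0006452
∂h/∂y = (448.2 − 447.3) / (4004555 − 4004745) = -0.004737
Flow = −∇h = (+0.0006452 east, +0.004737 north), which points north.

N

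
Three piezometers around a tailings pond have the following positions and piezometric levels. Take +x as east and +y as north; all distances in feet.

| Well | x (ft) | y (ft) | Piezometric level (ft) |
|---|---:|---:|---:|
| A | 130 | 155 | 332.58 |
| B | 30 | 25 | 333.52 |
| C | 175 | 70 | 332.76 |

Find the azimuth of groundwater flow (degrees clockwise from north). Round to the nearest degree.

With h = a·x + b·y + c and A as origin, the differences give:
  (-100)·a + (-130)·b = +0.94
  45·a + (-85)·b = +0.18
Eliminate b (×(-85) and ×(-130), subtract): 14350·a = -56.500 → a = ∂h/∂x = -0.003937
Back-substitute: b = ∂h/∂y = -0.004202.
Flow direction (−∇h) has components (+0.003937 E, +0.004202 N).
Azimuth = atan2(E, N) = atan2(+0.003937, +0.004202) = 43.1° ≈ 043°.

043°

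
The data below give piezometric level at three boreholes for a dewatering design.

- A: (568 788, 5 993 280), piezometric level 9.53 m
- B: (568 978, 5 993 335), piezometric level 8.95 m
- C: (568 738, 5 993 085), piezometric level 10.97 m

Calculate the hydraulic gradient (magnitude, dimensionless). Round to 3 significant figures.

Taking A as reference: B−A = (190, 55, -0.58); C−A = (-50, -195, +1.44).
Determinant of the coordinate differences = 190·(-195) − (-50)·55 = -34300.
∂h/∂x = [(-0.58)·(-195) − (+1.44)·55] / -34300 = -0.0009883
∂h/∂y = [190·(+1.44) − (-50)·(-0.58)] / -34300 = -0.007131
|∇h| = √(-0.0009883² + -0.007131²) = 0.007199

0.00720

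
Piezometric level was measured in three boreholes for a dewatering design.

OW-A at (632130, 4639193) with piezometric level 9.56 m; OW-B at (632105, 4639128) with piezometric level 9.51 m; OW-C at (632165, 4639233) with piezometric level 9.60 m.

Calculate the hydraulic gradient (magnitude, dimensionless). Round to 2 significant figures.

Differences from OW-A: to OW-B (Δx, Δy, Δh) = (-25, -65, -0.05); to OW-C = (35, 40, +0.04).
Solve a·Δx + b·Δy = Δh: det = (-25)·40 − 35·(-65) = 1275.
∂h/∂x = [(-0.05)·40 − (+0.04)·(-65)] / 1275 = +0.0004706
∂h/∂y = [(-25)·(+0.04) − 35·(-0.05)] / 1275 = +0.0005882
|∇h| = √(0.0004706² + 0.0005882²) = 0.0007533

0.00075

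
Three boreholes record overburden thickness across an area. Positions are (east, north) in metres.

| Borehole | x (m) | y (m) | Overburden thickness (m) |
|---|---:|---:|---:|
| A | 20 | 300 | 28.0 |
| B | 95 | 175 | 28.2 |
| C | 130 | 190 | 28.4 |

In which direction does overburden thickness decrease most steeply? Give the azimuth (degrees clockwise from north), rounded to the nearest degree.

Taking A as reference: B−A = (75, -125, +0.2); C−A = (110, -110, +0.4).
Determinant of the coordinate differences = 75·(-110) − 110·(-125) = 5500.
∂d/∂x = [(+0.2)·(-110) − (+0.4)·(-125)] / 5500 = +0.005091
∂d/∂y = [75·(+0.4) − 110·(+0.2)] / 5500 = +0.001455
Steepest decrease is along −∇f: components (-0.005091 E, -0.001455 N).
Azimuth = atan2(-0.005091, -0.001455) = 254.1° ≈ 254°.

254°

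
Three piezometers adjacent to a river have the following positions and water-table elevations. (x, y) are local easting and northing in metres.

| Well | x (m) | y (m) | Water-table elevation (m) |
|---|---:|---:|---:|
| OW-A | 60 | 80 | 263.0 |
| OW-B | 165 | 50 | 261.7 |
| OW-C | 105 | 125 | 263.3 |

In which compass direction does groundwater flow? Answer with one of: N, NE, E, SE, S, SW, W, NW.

Three-point gradient (reference OW-A): Δ to OW-B = (105, -30, -1.3), Δ to OW-C = (45, 45, +0.3).
∂h/∂x = -0.008148, ∂h/∂y = +0.01481 (det = 6075).
Flow = −∇h = (+0.008148 east, -0.01481 north), which points southeast.

SE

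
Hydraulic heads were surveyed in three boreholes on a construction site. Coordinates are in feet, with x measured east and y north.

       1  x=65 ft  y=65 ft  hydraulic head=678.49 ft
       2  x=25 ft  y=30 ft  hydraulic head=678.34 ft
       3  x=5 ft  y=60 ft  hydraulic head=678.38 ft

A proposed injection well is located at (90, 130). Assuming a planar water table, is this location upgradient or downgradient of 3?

Differences from 1: to 2 (Δx, Δy, Δh) = (-40, -35, -0.15); to 3 = (-60, -5, -0.11).
Solve a·Δx + b·Δy = Δh: det = (-40)·(-5) − (-60)·(-35) = -1900.
∂h/∂x = [(-0.15)·(-5) − (-0.11)·(-35)] / -1900 = +0.001632
∂h/∂y = [(-40)·(-0.11) − (-60)·(-0.15)] / -1900 = +0.002421
Head at (90, 130) = 678.49 + (+0.001632)·(25) + (+0.002421)·(65) = 678.69 ft.
That is higher than the 678.38 ft at 3, so the point is upgradient.

upgradient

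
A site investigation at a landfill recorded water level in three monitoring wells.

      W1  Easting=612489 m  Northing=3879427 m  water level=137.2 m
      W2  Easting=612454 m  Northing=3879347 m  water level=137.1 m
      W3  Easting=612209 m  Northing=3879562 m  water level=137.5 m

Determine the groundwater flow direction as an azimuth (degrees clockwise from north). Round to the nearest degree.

165°

Differences from W1: to W2 (Δx, Δy, Δh) = (-35, -80, -0.1); to W3 = (-280, 135, +0.3).
Determinant of the coordinate differences = (-35)·135 − (-280)·(-80) = -27125.
∂h/∂x = [(-0.1)·135 − (+0.3)·(-80)] / -27125 = -0.0003871
∂h/∂y = [(-35)·(+0.3) − (-280)·(-0.1)] / -27125 = +0.001419
Flow direction (−∇h) has components (+0.0003871 E, -0.001419 N).
Azimuth = atan2(E, N) = atan2(+0.0003871, -0.001419) = 164.7° ≈ 165°.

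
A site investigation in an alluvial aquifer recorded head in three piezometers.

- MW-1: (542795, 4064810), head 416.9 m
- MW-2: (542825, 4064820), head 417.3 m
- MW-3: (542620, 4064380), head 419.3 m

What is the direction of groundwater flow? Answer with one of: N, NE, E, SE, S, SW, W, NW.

Taking MW-1 as reference: MW-2−MW-1 = (30, 10, +0.4); MW-3−MW-1 = (-175, -430, +2.4).
Solve a·Δx + b·Δy = Δh: det = 30·(-430) − (-175)·10 = -11150.
∂h/∂x = [(+0.4)·(-430) − (+2.4)·10] / -11150 = +0.01758
∂h/∂y = [30·(+2.4) − (-175)·(+0.4)] / -11150 = -0.01274
Flow = −∇h = (-0.01758 east, +0.01274 north), which points northwest.

NW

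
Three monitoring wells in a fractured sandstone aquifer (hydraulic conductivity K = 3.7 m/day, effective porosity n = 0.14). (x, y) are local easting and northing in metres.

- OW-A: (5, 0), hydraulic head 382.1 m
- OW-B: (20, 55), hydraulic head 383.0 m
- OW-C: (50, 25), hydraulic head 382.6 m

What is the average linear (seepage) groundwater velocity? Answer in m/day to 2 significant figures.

0.42 m/day

With h = a·x + b·y + c and OW-A as origin, the differences give:
  15·a + 55·b = +0.9
  45·a + 25·b = +0.5
Eliminate b (×25 and ×55, subtract): -2100·a = -5.00 → a = ∂h/∂x = +0.002381
Back-substitute: b = ∂h/∂y = +0.01571.
|∇h| = √(0.002381² + 0.01571²) = 0.01589
Seepage velocity v = K·i/n = 3.7 × 0.01589 / 0.14 = 0.4199 m/day.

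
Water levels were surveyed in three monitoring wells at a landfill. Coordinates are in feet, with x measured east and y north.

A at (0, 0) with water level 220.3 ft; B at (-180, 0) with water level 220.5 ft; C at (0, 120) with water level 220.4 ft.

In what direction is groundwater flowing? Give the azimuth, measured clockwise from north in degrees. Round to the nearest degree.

∂h/∂x = (220.5 − 220.3) / (-180 − 0) = -0.001111
∂h/∂y = (220.4 − 220.3) / (120 − 0) = +0.0008333
Flow direction (−∇h) has components (+0.001111 E, -0.0008333 N).
Azimuth = atan2(E, N) = atan2(+0.001111, -0.0008333) = 126.9° ≈ 127°.

127°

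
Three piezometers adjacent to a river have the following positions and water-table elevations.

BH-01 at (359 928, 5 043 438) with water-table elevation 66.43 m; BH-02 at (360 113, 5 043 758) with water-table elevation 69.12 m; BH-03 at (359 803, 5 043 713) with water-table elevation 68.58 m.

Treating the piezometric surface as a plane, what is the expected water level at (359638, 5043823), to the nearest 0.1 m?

69.4 m

With h = a·x + b·y + c and BH-01 as origin, the differences give:
  185·a + 320·b = +2.69
  (-125)·a + 275·b = +2.15
Eliminate b (×275 and ×320, subtract): 90875·a = 51.750 → a = ∂h/∂x = +0.0005695
Back-substitute: b = ∂h/∂y = +0.008077.
h(359638, 5043823) = 66.43 + (+0.0005695)·(-290) + (+0.008077)·(385) = 66.43 -0.165 +3.110 = 69.375 m.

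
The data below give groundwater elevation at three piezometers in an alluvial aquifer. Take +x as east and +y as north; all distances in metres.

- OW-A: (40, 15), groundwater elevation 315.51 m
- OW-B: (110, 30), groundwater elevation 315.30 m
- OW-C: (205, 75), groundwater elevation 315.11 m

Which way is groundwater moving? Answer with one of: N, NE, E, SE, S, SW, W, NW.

SE

Taking OW-A as reference: OW-B−OW-A = (70, 15, -0.21); OW-C−OW-A = (165, 60, -0.40).
Determinant of the coordinate differences = 70·60 − 165·15 = 1725.
∂h/∂x = [(-0.21)·60 − (-0.40)·15] / 1725 = -0.003826
∂h/∂y = [70·(-0.40) − 165·(-0.21)] / 1725 = +0.003855
Flow = −∇h = (+0.003826 east, -0.003855 north), which points southeast.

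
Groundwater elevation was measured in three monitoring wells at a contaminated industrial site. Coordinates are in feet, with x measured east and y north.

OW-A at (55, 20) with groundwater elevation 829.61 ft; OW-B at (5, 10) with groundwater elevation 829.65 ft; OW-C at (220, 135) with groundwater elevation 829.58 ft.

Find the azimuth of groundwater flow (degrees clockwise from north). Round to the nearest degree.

140°

Differences from OW-A: to OW-B (Δx, Δy, Δh) = (-50, -10, +0.04); to OW-C = (165, 115, -0.03).
Solve a·Δx + b·Δy = Δh: det = (-50)·115 − 165·(-10) = -4100.
∂h/∂x = [(+0.04)·115 − (-0.03)·(-10)] / -4100 = -0.001049
∂h/∂y = [(-50)·(-0.03) − 165·(+0.04)] / -4100 = +0.001244
Flow direction (−∇h) has components (+0.001049 E, -0.001244 N).
Azimuth = atan2(E, N) = atan2(+0.001049, -0.001244) = 139.9° ≈ 140°.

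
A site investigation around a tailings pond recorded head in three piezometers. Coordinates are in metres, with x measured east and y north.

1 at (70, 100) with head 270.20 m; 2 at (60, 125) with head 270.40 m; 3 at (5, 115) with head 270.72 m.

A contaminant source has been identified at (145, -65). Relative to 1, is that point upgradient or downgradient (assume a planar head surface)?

downgradient

With h = a·x + b·y + c and 1 as origin, the differences give:
  (-10)·a + 25·b = +0.20
  (-65)·a + 15·b = +0.52
Eliminate b (×15 and ×25, subtract): 1475·a = -10.000 → a = ∂h/∂x = -0.006780
Back-substitute: b = ∂h/∂y = +0.005288.
Head at (145, -65) = 270.20 + (-0.006780)·(75) + (+0.005288)·(-165) = 268.82 m.
That is lower than the 270.20 m at 1, so the point is downgradient.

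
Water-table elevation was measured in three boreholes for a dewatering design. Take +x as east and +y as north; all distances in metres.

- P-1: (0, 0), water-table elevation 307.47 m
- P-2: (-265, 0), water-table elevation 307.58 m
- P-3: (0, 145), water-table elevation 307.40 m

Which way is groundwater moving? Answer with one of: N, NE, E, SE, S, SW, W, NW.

NE

∂h/∂x = (307.58 − 307.47) / (-265 − 0) = -0.0004151
∂h/∂y = (307.40 − 307.47) / (145 − 0) = -0.0004828
Flow = −∇h = (+0.0004151 east, +0.0004828 north), which points northeast.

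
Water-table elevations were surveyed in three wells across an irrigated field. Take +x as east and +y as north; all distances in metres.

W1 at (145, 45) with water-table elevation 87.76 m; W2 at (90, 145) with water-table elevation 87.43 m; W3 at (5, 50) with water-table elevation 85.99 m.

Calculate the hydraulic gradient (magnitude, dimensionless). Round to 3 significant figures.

Differences from W1: to W2 (Δx, Δy, Δh) = (-55, 100, -0.33); to W3 = (-140, 5, -1.77).
Determinant of the coordinate differences = (-55)·5 − (-140)·100 = 13725.
∂h/∂x = [(-0.33)·5 − (-1.77)·100] / 13725 = +0.01278
∂h/∂y = [(-55)·(-1.77) − (-140)·(-0.33)] / 13725 = +0.003727
|∇h| = √(0.01278² + 0.003727²) = 0.01331

0.0133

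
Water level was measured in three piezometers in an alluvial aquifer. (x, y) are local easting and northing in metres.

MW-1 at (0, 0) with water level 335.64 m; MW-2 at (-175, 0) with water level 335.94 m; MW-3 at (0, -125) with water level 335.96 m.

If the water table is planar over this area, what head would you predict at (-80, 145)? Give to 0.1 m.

335.4 m

∂h/∂x = (335.94 − 335.64) / (-175 − 0) = -0.001714
∂h/∂y = (335.96 − 335.64) / (-125 − 0) = -0.002560
h(-80, 145) = 335.64 + (-0.001714)·(-80) + (-0.002560)·(145) = 335.64 +0.137 -0.371 = 335.406 m.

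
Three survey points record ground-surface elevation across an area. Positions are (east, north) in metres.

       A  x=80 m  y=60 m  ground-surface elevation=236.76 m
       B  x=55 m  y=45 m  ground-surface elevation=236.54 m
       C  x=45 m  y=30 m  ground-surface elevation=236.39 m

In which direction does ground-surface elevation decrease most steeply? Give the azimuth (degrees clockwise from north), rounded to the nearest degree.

214°

With z = a·x + b·y + c and A as origin, the differences give:
  (-25)·a + (-15)·b = -0.22
  (-35)·a + (-30)·b = -0.37
Eliminate b (×(-30) and ×(-15), subtract): 225·a = 1.050 → a = ∂z/∂x = +0.004667
Back-substitute: b = ∂z/∂y = +0.006889.
Steepest decrease is along −∇f: components (-0.004667 E, -0.006889 N).
Azimuth = atan2(-0.004667, -0.006889) = 214.1° ≈ 214°.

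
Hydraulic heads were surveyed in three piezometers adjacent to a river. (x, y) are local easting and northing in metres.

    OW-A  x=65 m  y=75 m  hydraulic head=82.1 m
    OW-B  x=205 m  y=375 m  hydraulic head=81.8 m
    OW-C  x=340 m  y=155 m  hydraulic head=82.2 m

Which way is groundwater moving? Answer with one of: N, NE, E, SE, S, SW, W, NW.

Taking OW-A as reference: OW-B−OW-A = (140, 300, -0.3); OW-C−OW-A = (275, 80, +0.1).
Determinant of the coordinate differences = 140·80 − 275·300 = -71300.
∂h/∂x = [(-0.3)·80 − (+0.1)·300] / -71300 = +0.0007574
∂h/∂y = [140·(+0.1) − 275·(-0.3)] / -71300 = -0.001353
Flow = −∇h = (-0.0007574 east, +0.001353 north), which points northwest.

NW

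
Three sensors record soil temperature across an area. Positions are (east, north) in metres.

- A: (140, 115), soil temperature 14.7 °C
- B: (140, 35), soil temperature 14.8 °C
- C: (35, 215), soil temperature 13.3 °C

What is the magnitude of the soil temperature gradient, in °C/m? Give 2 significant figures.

0.012 °C/m

Differences from A: to B (Δx, Δy, Δh) = (0, -80, +0.1); to C = (-105, 100, -1.4).
Determinant of the coordinate differences = 0·100 − (-105)·(-80) = -8400.
∂T/∂x = [(+0.1)·100 − (-1.4)·(-80)] / -8400 = +0.01214
∂T/∂y = [0·(-1.4) − (-105)·(+0.1)] / -8400 = -0.001250
|∇f| = √(0.01214² + -0.001250²) = 0.0122 °C/m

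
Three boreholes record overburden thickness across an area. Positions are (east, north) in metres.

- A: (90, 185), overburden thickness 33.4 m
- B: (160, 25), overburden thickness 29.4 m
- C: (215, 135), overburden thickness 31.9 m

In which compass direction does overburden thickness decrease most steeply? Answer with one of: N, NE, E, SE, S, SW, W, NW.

Differences from A: to B (Δx, Δy, Δh) = (70, -160, -4.0); to C = (125, -50, -1.5).
Determinant of the coordinate differences = 70·(-50) − 125·(-160) = 16500.
∂d/∂x = [(-4.0)·(-50) − (-1.5)·(-160)] / 16500 = -0.002424
∂d/∂y = [70·(-1.5) − 125·(-4.0)] / 16500 = +0.02394
Steepest decrease is along −∇f = (+0.002424 E, -0.02394 N) → south.

S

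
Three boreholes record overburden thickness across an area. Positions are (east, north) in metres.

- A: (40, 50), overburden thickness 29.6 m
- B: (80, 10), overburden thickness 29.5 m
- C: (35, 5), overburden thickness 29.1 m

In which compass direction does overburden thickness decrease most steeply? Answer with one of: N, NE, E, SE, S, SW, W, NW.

Differences from A: to B (Δx, Δy, Δh) = (40, -40, -0.1); to C = (-5, -45, -0.5).
Solve a·Δx + b·Δy = Δd: det = 40·(-45) − (-5)·(-40) = -2000.
∂d/∂x = [(-0.1)·(-45) − (-0.5)·(-40)] / -2000 = +0.007750
∂d/∂y = [40·(-0.5) − (-5)·(-0.1)] / -2000 = +0.01025
Steepest decrease is along −∇f = (-0.007750 E, -0.01025 N) → southwest.

SW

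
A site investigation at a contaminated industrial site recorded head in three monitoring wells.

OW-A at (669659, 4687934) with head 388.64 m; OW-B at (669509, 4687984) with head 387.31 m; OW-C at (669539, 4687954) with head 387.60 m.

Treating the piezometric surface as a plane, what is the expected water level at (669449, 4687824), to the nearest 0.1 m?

Taking OW-A as reference: OW-B−OW-A = (-150, 50, -1.33); OW-C−OW-A = (-120, 20, -1.04).
Determinant of the coordinate differences = (-150)·20 − (-120)·50 = 3000.
∂h/∂x = [(-1.33)·20 − (-1.04)·50] / 3000 = +0.008467
∂h/∂y = [(-150)·(-1.04) − (-120)·(-1.33)] / 3000 = -0.001200
h(669449, 4687824) = 388.64 + (+0.008467)·(-210) + (-0.001200)·(-110) = 388.64 -1.778 +0.132 = 386.994 m.

387.0 m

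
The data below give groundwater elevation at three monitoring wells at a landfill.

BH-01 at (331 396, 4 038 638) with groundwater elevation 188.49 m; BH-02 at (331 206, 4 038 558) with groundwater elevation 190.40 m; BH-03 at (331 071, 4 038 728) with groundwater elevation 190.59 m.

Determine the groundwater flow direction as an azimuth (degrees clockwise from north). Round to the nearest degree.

057°

With h = a·x + b·y + c and BH-01 as origin, the differences give:
  (-190)·a + (-80)·b = +1.91
  (-325)·a + 90·b = +2.10
Eliminate b (×90 and ×(-80), subtract): -43100·a = 339.900 → a = ∂h/∂x = -0.007886
Back-substitute: b = ∂h/∂y = -0.005145.
Flow direction (−∇h) has components (+0.007886 E, +0.005145 N).
Azimuth = atan2(E, N) = atan2(+0.007886, +0.005145) = 56.9° ≈ 057°.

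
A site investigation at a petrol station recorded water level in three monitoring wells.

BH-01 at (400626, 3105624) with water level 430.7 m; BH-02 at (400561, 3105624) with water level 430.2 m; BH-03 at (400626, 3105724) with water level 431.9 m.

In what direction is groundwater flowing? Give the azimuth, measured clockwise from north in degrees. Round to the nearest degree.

213°

∂h/∂x = (430.2 − 430.7) / (400561 − 400626) = +0.007692
∂h/∂y = (431.9 − 430.7) / (3105724 − 3105624) = +0.01200
Flow direction (−∇h) has components (-0.007692 E, -0.01200 N).
Azimuth = atan2(E, N) = atan2(-0.007692, -0.01200) = 212.7° ≈ 213°.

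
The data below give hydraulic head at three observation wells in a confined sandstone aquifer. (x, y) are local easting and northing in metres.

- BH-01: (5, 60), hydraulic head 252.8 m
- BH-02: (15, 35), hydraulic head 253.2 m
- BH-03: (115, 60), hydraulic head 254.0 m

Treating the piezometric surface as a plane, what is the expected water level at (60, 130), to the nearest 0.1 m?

With h = a·x + b·y + c and BH-01 as origin, the differences give:
  10·a + (-25)·b = +0.4
  110·a + 0·b = +1.2
Eliminate b (×0 and ×(-25), subtract): 2750·a = 30.00 → a = ∂h/∂x = +0.01091
Back-substitute: b = ∂h/∂y = -0.01164.
h(60, 130) = 252.8 + (+0.01091)·(55) + (-0.01164)·(70) = 252.8 +0.600 -0.815 = 252.585 m.

252.6 m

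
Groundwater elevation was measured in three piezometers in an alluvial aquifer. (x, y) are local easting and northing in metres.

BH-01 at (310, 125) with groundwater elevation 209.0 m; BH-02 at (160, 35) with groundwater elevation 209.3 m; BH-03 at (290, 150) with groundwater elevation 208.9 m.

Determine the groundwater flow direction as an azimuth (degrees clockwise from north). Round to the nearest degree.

Taking BH-01 as reference: BH-02−BH-01 = (-150, -90, +0.3); BH-03−BH-01 = (-20, 25, -0.1).
Determinant of the coordinate differences = (-150)·25 − (-20)·(-90) = -5550.
∂h/∂x = [(+0.3)·25 − (-0.1)·(-90)] / -5550 = +0.0002703
∂h/∂y = [(-150)·(-0.1) − (-20)·(+0.3)] / -5550 = -0.003784
Flow direction (−∇h) has components (-0.0002703 E, +0.003784 N).
Azimuth = atan2(E, N) = atan2(-0.0002703, +0.003784) = 355.9° ≈ 356°.

356°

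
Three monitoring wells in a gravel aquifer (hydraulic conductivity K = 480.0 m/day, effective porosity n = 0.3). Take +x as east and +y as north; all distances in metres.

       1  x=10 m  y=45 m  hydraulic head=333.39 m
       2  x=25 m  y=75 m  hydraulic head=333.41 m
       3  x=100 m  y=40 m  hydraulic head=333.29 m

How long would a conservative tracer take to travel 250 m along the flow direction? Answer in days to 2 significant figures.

99 days

With h = a·x + b·y + c and 1 as origin, the differences give:
  15·a + 30·b = +0.02
  90·a + (-5)·b = -0.10
Eliminate b (×(-5) and ×30, subtract): -2775·a = 2.900 → a = ∂h/∂x = -0.001045
Back-substitute: b = ∂h/∂y = +0.001189.
|∇h| = √(-0.001045² + 0.001189²) = 0.001583
Seepage velocity v = K·i/n = 480.0 × 0.001583 / 0.3 = 2.533 m/day.
t = 250 / 2.533 = 98.7 days.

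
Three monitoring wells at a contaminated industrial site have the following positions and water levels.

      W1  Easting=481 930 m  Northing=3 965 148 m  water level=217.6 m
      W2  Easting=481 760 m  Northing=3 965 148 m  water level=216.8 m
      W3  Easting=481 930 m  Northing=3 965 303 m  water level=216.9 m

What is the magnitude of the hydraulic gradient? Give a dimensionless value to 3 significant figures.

0.00652

∂h/∂x = (216.8 − 217.6) / (481760 − 481930) = +0.004706
∂h/∂y = (216.9 − 217.6) / (3965303 − 3965148) = -0.004516
|∇h| = √(0.004706² + -0.004516²) = 0.006522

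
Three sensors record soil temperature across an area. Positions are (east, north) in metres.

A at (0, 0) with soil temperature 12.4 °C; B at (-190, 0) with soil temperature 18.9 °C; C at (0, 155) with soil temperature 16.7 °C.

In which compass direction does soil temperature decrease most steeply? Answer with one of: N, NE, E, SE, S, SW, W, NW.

SE

∂T/∂x = (18.9 − 12.4) / (-190 − 0) = -0.03421
∂T/∂y = (16.7 − 12.4) / (155 − 0) = +0.02774
Steepest decrease is along −∇f = (+0.03421 E, -0.02774 N) → southeast.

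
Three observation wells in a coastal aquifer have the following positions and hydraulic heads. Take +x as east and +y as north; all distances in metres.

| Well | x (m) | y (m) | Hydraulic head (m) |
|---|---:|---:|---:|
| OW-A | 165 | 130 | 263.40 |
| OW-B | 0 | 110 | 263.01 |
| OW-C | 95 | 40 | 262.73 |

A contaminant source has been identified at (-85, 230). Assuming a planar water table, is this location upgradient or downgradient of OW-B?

Differences from OW-A: to OW-B (Δx, Δy, Δh) = (-165, -20, -0.39); to OW-C = (-70, -90, -0.67).
Determinant of the coordinate differences = (-165)·(-90) − (-70)·(-20) = 13450.
∂h/∂x = [(-0.39)·(-90) − (-0.67)·(-20)] / 13450 = +0.001613
∂h/∂y = [(-165)·(-0.67) − (-70)·(-0.39)] / 13450 = +0.006190
Head at (-85, 230) = 263.40 + (+0.001613)·(-250) + (+0.006190)·(100) = 263.62 m.
That is higher than the 263.01 m at OW-B, so the point is upgradient.

upgradient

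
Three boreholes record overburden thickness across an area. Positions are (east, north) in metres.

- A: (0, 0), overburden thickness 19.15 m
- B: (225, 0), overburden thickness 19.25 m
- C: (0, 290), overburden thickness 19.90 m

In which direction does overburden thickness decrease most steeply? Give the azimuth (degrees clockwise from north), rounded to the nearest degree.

∂d/∂x = (19.25 − 19.15) / (225 − 0) = +0.0004444
∂d/∂y = (19.90 − 19.15) / (290 − 0) = +0.002586
Steepest decrease is along −∇f: components (-0.0004444 E, -0.002586 N).
Azimuth = atan2(-0.0004444, -0.002586) = 189.8° ≈ 190°.

190°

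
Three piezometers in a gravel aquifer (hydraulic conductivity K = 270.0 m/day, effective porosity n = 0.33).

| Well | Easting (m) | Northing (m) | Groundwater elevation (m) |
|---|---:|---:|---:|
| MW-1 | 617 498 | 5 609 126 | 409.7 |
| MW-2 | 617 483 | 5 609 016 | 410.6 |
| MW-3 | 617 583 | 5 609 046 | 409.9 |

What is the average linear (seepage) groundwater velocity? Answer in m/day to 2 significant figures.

Three-point gradient (reference MW-1): Δ to MW-2 = (-15, -110, +0.9), Δ to MW-3 = (85, -80, +0.2).
∂h/∂x = -0.004739, ∂h/∂y = -0.007536 (det = 10550).
|∇h| = √(-0.004739² + -0.007536²) = 0.008902
Seepage velocity v = K·i/n = 270.0 × 0.008902 / 0.33 = 7.283 m/day.

7.3 m/day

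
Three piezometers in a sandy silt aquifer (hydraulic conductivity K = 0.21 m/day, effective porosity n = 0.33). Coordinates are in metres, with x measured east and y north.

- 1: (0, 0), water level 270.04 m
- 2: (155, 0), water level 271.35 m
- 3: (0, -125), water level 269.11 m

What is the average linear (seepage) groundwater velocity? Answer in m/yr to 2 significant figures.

∂h/∂x = (271.35 − 270.04) / (155 − 0) = +0.008452
∂h/∂y = (269.11 − 270.04) / (-125 − 0) = +0.007440
|∇h| = √(0.008452² + 0.007440²) = 0.01126
Seepage velocity v = K·i/n = 0.21 × 0.01126 / 0.33 = 0.007165 m/day = 2.617 m/yr.

2.6 m/yr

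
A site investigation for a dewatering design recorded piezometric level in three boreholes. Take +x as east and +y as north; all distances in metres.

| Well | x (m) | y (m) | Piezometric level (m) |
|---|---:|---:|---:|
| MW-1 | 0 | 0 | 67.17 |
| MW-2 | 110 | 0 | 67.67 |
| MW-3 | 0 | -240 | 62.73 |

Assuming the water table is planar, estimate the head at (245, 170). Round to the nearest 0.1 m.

71.4 m

∂h/∂x = (67.67 − 67.17) / (110 − 0) = +0.004545
∂h/∂y = (62.73 − 67.17) / (-240 − 0) = +0.01850
h(245, 170) = 67.17 + (+0.004545)·(245) + (+0.01850)·(170) = 67.17 +1.114 +3.145 = 71.429 m.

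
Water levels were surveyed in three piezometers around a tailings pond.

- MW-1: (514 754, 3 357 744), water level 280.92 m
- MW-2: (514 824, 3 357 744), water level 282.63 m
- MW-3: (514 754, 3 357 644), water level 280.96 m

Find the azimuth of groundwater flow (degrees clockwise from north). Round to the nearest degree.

∂h/∂x = (282.63 − 280.92) / (514824 − 514754) = +0.02443
∂h/∂y = (280.96 − 280.92) / (3357644 − 3357744) = -0.0004000
Flow direction (−∇h) has components (-0.02443 E, +0.0004000 N).
Azimuth = atan2(E, N) = atan2(-0.02443, +0.0004000) = 270.9° ≈ 271°.

271°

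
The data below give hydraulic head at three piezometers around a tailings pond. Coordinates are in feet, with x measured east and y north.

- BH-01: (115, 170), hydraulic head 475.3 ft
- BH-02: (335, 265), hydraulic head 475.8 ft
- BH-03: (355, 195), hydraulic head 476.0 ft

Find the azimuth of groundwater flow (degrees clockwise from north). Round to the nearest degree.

302°

Differences from BH-01: to BH-02 (Δx, Δy, Δh) = (220, 95, +0.5); to BH-03 = (240, 25, +0.7).
Determinant of the coordinate differences = 220·25 − 240·95 = -17300.
∂h/∂x = [(+0.5)·25 − (+0.7)·95] / -17300 = +0.003121
∂h/∂y = [220·(+0.7) − 240·(+0.5)] / -17300 = -0.001965
Flow direction (−∇h) has components (-0.003121 E, +0.001965 N).
Azimuth = atan2(E, N) = atan2(-0.003121, +0.001965) = 302.2° ≈ 302°.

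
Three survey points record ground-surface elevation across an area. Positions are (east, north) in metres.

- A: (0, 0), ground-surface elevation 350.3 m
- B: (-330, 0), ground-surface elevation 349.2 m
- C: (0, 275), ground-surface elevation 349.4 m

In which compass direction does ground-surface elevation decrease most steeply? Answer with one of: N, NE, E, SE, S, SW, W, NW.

NW

∂z/∂x = (349.2 − 350.3) / (-330 − 0) = +0.003333
∂z/∂y = (349.4 − 350.3) / (275 − 0) = -0.003273
Steepest decrease is along −∇f = (-0.003333 E, +0.003273 N) → northwest.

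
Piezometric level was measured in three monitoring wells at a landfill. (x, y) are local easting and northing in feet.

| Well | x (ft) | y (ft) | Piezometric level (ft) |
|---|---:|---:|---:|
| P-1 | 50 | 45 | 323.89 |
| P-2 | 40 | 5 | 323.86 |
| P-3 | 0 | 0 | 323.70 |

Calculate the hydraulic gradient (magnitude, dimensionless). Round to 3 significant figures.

0.00404

With h = a·x + b·y + c and P-1 as origin, the differences give:
  (-10)·a + (-40)·b = -0.03
  (-50)·a + (-45)·b = -0.19
Eliminate b (×(-45) and ×(-40), subtract): -1550·a = -6.250 → a = ∂h/∂x = +0.004032
Back-substitute: b = ∂h/∂y = -0.0002581.
|∇h| = √(0.004032² + -0.0002581²) = 0.00404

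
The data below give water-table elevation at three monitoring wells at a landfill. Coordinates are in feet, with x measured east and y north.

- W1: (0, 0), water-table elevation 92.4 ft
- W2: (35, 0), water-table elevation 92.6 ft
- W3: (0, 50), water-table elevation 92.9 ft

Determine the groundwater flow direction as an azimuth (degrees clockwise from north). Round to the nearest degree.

210°

∂h/∂x = (92.6 − 92.4) / (35 − 0) = +0.005714
∂h/∂y = (92.9 − 92.4) / (50 − 0) = +0.01000
Flow direction (−∇h) has components (-0.005714 E, -0.01000 N).
Azimuth = atan2(E, N) = atan2(-0.005714, -0.01000) = 209.7° ≈ 210°.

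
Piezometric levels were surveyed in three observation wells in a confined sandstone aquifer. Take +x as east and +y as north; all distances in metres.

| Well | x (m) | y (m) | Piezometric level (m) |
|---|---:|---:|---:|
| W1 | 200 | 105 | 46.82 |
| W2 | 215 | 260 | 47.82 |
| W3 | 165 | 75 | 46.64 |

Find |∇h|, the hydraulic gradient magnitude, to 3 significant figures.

0.00651

Differences from W1: to W2 (Δx, Δy, Δh) = (15, 155, +1.00); to W3 = (-35, -30, -0.18).
Solve a·Δx + b·Δy = Δh: det = 15·(-30) − (-35)·155 = 4975.
∂h/∂x = [(+1.00)·(-30) − (-0.18)·155] / 4975 = -0.0004221
∂h/∂y = [15·(-0.18) − (-35)·(+1.00)] / 4975 = +0.006492
|∇h| = √(-0.0004221² + 0.006492²) = 0.006506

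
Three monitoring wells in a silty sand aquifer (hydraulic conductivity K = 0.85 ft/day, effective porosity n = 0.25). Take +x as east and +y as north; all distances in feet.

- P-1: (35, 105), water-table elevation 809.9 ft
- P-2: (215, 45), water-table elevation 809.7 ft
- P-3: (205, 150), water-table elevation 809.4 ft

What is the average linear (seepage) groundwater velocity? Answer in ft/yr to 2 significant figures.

Taking P-1 as reference: P-2−P-1 = (180, -60, -0.2); P-3−P-1 = (170, 45, -0.5).
Determinant of the coordinate differences = 180·45 − 170·(-60) = 18300.
∂h/∂x = [(-0.2)·45 − (-0.5)·(-60)] / 18300 = -0.002131
∂h/∂y = [180·(-0.5) − 170·(-0.2)] / 18300 = -0.003060
|∇h| = √(-0.002131² + -0.003060²) = 0.003729
Seepage velocity v = K·i/n = 0.85 × 0.003729 / 0.25 = 0.01268 ft/day = 4.631 ft/yr.

4.6 ft/yr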